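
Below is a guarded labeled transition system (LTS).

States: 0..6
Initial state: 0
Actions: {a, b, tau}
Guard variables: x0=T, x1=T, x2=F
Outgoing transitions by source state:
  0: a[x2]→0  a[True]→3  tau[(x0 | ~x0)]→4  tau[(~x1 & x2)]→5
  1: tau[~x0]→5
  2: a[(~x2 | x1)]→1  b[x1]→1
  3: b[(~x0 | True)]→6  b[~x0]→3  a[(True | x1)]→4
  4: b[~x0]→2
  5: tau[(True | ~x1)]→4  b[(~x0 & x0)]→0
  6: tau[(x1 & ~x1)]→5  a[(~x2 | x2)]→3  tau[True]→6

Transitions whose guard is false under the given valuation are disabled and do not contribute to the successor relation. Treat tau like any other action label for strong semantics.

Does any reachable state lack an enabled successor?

Reach set: {0,3,4,6}
  0: a→3  tau→4  [2 out]
  3: a→4  b→6  [2 out]
  4: ∅  [no exit]
  6: a→3  tau→6  [2 out]
witness 4: tau

Answer: DEADLOCK at state 4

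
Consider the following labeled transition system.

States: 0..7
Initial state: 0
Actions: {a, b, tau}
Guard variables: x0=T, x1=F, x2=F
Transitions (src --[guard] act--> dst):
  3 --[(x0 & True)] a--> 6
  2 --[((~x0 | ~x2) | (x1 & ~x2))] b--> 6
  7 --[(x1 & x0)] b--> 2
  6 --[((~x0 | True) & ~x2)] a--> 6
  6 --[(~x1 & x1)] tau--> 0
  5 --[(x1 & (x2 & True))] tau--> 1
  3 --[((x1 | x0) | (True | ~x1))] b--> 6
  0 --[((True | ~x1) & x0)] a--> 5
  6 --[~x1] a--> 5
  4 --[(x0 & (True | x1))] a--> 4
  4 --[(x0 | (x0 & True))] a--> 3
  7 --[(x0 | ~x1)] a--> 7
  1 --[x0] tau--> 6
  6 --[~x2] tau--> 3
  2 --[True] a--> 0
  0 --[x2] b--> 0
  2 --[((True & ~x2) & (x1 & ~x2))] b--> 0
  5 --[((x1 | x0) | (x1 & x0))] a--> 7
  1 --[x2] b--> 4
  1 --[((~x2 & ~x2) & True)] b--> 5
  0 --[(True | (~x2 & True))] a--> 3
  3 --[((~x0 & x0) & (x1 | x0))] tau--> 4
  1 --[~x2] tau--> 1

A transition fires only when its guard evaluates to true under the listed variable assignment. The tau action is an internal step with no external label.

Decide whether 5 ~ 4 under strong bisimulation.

Answer: NOT BISIMILAR

Analysis:
Compute ~ classes (split until stable):
  round 0: {{0,1,2,3,4,5,6,7}}
  round 1: {{0,4,5,7},{1},{2,3},{6}}
  round 2: {{0,4},{1},{2},{3},{5,7},{6}}
  round 3: {{0},{1},{2},{3},{4},{5,7},{6}}
7 equivalence class(es) (converged in 4)
class of 5: {5,7}; class of 4: {4}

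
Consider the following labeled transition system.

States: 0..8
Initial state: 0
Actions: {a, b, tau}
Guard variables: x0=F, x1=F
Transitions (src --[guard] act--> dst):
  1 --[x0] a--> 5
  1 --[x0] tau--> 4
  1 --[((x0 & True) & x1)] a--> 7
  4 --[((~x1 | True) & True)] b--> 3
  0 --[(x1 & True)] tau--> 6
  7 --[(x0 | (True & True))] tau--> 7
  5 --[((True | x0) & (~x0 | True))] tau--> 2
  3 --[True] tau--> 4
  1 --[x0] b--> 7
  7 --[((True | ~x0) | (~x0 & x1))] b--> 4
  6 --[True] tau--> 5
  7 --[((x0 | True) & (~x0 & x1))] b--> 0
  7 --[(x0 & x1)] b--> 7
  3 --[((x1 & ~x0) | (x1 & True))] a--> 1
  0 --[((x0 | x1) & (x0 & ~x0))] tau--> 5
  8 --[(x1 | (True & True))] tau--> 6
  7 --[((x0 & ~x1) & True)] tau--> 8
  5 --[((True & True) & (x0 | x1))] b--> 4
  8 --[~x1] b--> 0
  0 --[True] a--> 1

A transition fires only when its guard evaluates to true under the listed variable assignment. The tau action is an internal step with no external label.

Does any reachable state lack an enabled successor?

Answer: DEADLOCK at state 1

Analysis:
R = {0,1}
  0: a→1  [1 out]
  1: ∅  [STUCK]
witness 1: a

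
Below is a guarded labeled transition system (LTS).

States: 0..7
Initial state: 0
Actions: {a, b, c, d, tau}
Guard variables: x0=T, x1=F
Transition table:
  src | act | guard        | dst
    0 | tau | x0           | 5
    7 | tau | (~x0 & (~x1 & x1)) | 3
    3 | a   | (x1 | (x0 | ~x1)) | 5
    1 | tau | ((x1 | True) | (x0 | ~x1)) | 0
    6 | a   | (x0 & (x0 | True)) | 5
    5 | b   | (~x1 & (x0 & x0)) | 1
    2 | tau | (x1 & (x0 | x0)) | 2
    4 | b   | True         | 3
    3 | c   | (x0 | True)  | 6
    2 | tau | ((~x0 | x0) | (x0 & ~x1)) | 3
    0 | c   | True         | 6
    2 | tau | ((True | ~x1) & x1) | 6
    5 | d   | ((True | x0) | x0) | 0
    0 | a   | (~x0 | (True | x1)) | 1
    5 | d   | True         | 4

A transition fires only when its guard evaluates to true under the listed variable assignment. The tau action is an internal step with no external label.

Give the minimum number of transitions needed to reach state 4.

Breadth-first toward 4:
  depth 0: {0}
  depth 1: {1,5,6}
  depth 2: {4}
depth(4)=2, e.g. tau·d

Answer: 2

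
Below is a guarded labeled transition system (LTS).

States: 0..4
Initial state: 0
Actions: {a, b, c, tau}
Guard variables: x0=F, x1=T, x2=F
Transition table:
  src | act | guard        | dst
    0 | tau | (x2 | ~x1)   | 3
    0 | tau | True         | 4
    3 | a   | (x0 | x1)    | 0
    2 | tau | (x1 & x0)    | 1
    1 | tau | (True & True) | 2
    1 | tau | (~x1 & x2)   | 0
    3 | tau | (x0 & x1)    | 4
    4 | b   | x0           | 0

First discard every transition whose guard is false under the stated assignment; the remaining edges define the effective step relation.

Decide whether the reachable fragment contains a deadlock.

Answer: DEADLOCK at state 4

Analysis:
Reach set: {0,4}
  0: tau→4  [deg 1]
  4: ∅  [no exit]
witness 4: tau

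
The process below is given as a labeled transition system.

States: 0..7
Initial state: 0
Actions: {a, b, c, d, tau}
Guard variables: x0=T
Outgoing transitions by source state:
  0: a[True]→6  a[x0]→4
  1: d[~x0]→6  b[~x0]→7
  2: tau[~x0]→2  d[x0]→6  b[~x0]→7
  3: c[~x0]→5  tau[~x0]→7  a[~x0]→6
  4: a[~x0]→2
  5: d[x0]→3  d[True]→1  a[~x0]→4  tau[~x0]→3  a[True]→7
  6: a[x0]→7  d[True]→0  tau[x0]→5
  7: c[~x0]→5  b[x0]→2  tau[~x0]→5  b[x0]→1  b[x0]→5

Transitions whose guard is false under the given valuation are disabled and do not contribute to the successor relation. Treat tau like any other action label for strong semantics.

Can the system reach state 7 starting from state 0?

Answer: REACHABLE

Working:
After dropping false guards: 12 live edges.
depth 0: {0}
depth 1: {4,6}  total {0,4,6}
depth 2: {5,7}  total {0,4,5,6,7}
depth 3: {1,2,3}  total {0,1,2,3,4,5,6,7}
Reach set: {0,1,2,3,4,5,6,7}
trace reaching 7: a·a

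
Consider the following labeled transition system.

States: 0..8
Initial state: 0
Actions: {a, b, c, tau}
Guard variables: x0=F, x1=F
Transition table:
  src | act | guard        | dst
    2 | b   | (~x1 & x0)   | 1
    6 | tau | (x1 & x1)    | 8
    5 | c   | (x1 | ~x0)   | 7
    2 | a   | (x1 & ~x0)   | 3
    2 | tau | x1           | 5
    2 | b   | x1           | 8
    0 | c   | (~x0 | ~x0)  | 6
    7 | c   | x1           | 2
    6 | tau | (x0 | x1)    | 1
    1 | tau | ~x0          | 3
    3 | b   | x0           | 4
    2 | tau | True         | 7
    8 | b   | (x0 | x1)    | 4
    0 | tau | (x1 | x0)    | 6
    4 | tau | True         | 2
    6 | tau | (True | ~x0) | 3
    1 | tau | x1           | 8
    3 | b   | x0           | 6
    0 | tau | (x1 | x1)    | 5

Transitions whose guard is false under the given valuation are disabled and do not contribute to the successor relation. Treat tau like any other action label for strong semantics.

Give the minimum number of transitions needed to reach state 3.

Layered search for 3:
  depth 0: {0}
  depth 1: {6}
  depth 2: {3}
first hit 3 at d=2 via c·tau

Answer: 2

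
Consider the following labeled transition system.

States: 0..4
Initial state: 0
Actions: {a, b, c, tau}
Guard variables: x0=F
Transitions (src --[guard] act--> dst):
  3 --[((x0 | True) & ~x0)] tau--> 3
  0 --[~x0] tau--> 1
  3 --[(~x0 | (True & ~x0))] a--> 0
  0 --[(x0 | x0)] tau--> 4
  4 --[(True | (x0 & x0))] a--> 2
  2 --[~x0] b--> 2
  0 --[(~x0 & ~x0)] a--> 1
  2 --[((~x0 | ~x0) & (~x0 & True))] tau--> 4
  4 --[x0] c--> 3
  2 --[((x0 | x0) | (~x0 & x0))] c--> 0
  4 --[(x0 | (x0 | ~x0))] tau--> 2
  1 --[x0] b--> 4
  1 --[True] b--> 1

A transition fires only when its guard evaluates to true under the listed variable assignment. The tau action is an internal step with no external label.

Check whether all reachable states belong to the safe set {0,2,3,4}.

Safe = {0,2,3,4}
Reach set: {0,1}
  0: ✓
  1: VIOLATES
counterexample path to 1: tau

Answer: INVARIANT VIOLATED at state 1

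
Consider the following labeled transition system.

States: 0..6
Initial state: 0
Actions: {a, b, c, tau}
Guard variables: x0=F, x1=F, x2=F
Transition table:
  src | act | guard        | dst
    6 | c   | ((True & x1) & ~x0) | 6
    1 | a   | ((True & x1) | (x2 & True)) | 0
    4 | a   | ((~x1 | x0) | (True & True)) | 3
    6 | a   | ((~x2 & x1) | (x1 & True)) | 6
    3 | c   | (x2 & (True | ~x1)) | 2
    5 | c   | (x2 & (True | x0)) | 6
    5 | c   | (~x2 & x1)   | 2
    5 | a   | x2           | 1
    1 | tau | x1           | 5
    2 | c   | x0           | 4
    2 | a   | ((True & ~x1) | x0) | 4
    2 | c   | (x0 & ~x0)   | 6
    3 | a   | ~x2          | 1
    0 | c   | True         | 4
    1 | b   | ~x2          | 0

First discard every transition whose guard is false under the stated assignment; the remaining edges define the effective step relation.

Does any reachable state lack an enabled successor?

Answer: DEADLOCK-FREE

Working:
Reach set: {0,1,3,4}
  0: c→4  [deg 1]
  1: b→0  [deg 1]
  3: a→1  [deg 1]
  4: a→3  [deg 1]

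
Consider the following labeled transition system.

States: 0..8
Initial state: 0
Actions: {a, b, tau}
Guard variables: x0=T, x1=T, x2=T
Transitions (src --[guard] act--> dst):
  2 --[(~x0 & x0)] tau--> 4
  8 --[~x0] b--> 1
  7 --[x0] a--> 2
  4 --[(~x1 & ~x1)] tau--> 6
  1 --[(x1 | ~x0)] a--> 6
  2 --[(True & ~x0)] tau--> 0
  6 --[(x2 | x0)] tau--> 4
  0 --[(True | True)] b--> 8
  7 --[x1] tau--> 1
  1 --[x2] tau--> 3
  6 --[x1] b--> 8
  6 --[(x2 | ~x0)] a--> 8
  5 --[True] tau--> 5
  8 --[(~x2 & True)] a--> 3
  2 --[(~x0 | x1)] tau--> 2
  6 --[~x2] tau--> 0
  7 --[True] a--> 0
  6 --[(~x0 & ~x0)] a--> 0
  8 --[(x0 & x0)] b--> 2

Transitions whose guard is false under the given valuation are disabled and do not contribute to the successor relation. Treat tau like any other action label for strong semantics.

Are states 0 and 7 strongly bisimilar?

Compute ~ classes (split until stable):
  round 0: {{0,1,2,3,4,5,6,7,8}}
  round 1: {{0,8},{1,7},{2,5},{3,4},{6}}
  round 2: {{0},{1},{2,5},{3,4},{6},{7},{8}}
stable after 3 split(s): 7 block(s)
0∈{0}, 7∈{7}

Answer: NOT BISIMILAR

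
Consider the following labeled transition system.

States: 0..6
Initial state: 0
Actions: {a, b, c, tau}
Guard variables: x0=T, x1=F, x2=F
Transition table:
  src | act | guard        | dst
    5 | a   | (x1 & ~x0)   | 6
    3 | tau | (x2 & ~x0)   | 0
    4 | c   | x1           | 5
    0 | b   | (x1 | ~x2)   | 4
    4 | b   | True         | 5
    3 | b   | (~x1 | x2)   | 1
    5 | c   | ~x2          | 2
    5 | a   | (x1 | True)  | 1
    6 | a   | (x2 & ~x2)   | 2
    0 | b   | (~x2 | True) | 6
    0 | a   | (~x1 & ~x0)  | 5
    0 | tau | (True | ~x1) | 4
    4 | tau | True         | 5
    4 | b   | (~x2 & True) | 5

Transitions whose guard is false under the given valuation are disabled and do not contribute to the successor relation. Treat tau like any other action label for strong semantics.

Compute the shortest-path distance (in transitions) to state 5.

BFS to 5:
  depth 0: {0}
  depth 1: {4,6}
  depth 2: {5}
5 enters at depth 2; path b·b

Answer: 2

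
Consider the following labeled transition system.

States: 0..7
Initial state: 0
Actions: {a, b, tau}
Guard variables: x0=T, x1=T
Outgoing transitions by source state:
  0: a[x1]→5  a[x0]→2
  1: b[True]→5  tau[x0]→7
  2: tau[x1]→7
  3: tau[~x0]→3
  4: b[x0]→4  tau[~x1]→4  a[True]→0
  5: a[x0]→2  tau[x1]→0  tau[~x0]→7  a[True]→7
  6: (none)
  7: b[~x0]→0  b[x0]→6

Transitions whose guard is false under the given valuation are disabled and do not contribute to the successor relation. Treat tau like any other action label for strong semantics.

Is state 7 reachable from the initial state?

Answer: REACHABLE

Analysis:
After dropping false guards: 11 live edges.
L0 = {0}
L1 = {2,5}  total {0,2,5}
L2 = {7}  total {0,2,5,7}
L3 = {6}  total {0,2,5,6,7}
R = {0,2,5,6,7}
trace reaching 7: a·tau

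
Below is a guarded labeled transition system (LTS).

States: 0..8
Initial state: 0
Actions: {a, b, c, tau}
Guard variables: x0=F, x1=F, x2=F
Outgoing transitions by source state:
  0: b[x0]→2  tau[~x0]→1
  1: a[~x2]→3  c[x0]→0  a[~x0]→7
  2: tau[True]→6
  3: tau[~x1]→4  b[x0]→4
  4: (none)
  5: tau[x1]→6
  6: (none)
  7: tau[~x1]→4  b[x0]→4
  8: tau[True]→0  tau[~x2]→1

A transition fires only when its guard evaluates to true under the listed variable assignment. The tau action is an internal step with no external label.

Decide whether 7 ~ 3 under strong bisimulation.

Compute ~ classes (split until stable):
  π0 = {{0,1,2,3,4,5,6,7,8}}
  π1 = {{0,2,3,7,8},{1},{4,5,6}}
  π2 = {{0},{1},{2,3,7},{4,5,6},{8}}
5 equivalence class(es) (converged in 3)
7∈{2,3,7}, 3∈{2,3,7}

Answer: BISIMILAR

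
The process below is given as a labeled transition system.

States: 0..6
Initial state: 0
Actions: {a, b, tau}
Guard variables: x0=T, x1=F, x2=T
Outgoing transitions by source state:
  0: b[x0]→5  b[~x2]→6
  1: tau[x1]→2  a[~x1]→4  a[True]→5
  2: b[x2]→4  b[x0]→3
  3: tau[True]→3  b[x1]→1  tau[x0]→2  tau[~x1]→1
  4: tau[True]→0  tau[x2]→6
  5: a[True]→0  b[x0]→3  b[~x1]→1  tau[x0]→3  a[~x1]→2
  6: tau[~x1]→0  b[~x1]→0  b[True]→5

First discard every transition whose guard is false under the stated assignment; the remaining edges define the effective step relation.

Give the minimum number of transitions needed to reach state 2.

Answer: 2

Analysis:
Breadth-first toward 2:
  depth 0: {0}
  depth 1: {5}
  depth 2: {1,2,3}
depth(2)=2, e.g. b·a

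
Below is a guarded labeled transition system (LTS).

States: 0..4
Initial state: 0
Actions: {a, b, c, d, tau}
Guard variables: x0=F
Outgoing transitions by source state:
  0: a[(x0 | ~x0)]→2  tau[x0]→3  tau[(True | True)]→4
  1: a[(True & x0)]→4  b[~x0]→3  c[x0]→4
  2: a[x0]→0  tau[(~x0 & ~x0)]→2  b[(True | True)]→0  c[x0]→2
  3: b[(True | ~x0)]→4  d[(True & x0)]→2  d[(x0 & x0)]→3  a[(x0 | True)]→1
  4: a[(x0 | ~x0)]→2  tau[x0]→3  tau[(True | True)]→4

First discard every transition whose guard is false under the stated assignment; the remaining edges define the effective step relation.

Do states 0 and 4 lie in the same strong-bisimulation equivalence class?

Answer: BISIMILAR

Trace:
Refine partition for ~:
  round 0: {{0,1,2,3,4}}
  round 1: {{0,4},{1},{2},{3}}
4 equivalence class(es) (converged in 2)
class of 0: {0,4}; class of 4: {0,4}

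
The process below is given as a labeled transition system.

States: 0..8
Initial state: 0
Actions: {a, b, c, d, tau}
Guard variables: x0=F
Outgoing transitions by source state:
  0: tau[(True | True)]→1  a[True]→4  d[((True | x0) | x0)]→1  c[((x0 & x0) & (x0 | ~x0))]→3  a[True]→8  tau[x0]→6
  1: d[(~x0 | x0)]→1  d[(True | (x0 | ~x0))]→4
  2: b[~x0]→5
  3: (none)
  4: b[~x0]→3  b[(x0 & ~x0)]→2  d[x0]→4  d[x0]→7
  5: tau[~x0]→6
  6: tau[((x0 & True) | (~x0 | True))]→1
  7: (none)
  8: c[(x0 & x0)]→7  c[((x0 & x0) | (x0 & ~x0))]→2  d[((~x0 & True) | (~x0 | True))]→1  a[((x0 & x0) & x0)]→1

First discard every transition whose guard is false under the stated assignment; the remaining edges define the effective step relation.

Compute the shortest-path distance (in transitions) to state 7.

Layered search for 7:
  Layer 0: {0}
  Layer 1: {1,4,8}
  Layer 2: {3}
7 never appears.

Answer: UNREACHABLE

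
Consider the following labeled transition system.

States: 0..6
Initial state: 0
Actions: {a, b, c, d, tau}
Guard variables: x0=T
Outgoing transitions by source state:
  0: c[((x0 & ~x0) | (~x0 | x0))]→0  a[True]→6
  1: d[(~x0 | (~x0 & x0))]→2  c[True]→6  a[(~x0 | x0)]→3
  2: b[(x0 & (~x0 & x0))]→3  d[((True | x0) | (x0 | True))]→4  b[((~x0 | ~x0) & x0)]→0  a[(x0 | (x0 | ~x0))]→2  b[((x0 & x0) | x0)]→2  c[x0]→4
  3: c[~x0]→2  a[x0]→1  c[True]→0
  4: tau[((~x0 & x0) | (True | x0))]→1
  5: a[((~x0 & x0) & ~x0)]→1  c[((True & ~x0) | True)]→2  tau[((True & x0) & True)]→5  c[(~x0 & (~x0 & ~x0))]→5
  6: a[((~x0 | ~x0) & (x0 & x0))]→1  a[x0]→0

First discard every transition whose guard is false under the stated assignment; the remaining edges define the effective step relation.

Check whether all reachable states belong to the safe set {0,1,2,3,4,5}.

Allowed set {0,1,2,3,4,5}
Reachable = {0,6}
  0: ✓
  6: ✗ unsafe
counterexample path to 6: a

Answer: INVARIANT VIOLATED at state 6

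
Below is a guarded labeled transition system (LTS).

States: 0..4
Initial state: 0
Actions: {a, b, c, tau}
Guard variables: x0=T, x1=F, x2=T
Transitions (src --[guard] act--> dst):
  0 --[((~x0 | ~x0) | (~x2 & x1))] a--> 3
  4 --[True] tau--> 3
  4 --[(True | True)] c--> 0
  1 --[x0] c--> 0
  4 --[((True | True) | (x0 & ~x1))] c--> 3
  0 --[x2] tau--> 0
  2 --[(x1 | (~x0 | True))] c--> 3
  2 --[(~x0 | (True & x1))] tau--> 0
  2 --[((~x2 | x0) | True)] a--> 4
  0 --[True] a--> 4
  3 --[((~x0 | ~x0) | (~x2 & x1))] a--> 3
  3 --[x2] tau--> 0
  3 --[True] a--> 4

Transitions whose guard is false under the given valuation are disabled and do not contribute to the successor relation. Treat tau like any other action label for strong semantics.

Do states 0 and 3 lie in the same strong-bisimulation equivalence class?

Answer: BISIMILAR

Trace:
Compute ~ classes (split until stable):
  π0 = {{0,1,2,3,4}}
  π1 = {{0,3},{1},{2},{4}}
stable after 2 split(s): 4 block(s)
class of 0: {0,3}; class of 3: {0,3}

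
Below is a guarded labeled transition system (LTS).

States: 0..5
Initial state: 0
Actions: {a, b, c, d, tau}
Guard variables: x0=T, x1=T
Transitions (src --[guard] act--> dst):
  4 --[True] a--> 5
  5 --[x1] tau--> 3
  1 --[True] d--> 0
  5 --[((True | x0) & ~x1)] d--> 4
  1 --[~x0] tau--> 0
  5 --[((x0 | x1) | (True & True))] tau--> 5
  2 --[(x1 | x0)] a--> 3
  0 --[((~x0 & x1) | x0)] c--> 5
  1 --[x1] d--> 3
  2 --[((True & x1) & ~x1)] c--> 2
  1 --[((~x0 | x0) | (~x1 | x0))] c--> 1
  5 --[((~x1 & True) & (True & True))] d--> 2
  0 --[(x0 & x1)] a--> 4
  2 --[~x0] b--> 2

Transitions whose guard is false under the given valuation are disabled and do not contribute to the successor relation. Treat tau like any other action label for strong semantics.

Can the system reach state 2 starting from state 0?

9 transition(s) survive guard evaluation.
L0 = {0}
L1 = {4,5}  cumulative {0,4,5}
L2 = {3}  cumulative {0,3,4,5}
Reach set: {0,3,4,5}

Answer: UNREACHABLE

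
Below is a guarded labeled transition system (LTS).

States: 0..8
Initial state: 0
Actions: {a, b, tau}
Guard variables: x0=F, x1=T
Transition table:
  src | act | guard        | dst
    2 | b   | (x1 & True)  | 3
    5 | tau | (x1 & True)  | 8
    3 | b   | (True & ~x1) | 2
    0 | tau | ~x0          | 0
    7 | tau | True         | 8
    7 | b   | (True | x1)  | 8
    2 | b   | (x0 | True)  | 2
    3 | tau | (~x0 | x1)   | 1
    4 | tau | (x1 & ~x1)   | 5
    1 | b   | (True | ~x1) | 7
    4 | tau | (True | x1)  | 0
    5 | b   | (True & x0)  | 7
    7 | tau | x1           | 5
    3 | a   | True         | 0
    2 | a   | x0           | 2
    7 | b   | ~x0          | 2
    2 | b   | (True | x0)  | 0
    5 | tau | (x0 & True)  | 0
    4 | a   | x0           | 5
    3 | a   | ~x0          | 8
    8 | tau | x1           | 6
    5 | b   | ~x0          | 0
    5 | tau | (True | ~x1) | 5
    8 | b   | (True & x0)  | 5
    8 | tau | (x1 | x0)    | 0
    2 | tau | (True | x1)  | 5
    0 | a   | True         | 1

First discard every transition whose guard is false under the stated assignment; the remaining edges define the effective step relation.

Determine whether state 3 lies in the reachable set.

Answer: REACHABLE

Trace:
Guard filter leaves 20 enabled edge(s).
depth 0: {0}
depth 1: {1}  now seen {0,1}
depth 2: {7}  now seen {0,1,7}
depth 3: {2,5,8}  now seen {0,1,2,5,7,8}
depth 4: {3,6}  now seen {0,1,2,3,5,6,7,8}
Reach set: {0,1,2,3,5,6,7,8}
Path to 3: a·b·b·b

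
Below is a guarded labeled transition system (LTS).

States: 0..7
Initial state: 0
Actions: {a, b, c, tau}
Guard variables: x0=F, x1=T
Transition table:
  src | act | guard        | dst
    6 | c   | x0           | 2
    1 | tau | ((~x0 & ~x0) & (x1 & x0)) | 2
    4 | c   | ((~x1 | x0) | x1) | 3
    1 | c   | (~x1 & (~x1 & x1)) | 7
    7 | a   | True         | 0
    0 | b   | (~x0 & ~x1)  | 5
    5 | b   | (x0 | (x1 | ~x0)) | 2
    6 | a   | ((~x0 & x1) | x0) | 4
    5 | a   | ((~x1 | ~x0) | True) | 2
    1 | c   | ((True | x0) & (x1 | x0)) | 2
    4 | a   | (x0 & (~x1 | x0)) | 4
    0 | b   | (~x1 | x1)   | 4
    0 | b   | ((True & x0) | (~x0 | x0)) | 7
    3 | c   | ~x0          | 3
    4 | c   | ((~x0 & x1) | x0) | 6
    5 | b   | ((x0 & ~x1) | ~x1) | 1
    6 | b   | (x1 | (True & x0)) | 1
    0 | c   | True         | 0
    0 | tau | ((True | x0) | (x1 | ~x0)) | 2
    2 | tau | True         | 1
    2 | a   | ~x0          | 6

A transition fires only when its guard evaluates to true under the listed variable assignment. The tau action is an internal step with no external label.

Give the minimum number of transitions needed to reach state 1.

Answer: 2

Analysis:
Breadth-first toward 1:
  Layer 0: {0}
  Layer 1: {2,4,7}
  Layer 2: {1,3,6}
depth(1)=2, e.g. tau·tau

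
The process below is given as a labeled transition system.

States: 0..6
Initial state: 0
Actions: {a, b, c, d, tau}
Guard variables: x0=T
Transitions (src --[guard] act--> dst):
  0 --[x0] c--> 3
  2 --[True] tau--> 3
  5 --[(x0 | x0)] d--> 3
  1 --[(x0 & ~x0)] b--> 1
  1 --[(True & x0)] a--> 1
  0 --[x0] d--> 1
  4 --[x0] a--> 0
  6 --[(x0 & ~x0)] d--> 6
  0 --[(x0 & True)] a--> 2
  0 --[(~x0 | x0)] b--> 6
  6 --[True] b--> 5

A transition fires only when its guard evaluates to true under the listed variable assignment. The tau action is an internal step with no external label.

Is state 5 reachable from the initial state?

Answer: REACHABLE

Trace:
Guard filter leaves 9 enabled edge(s).
depth 0: {0}
depth 1: {1,2,3,6}  now seen {0,1,2,3,6}
depth 2: {5}  now seen {0,1,2,3,5,6}
Reachable = {0,1,2,3,5,6}
Path to 5: b·b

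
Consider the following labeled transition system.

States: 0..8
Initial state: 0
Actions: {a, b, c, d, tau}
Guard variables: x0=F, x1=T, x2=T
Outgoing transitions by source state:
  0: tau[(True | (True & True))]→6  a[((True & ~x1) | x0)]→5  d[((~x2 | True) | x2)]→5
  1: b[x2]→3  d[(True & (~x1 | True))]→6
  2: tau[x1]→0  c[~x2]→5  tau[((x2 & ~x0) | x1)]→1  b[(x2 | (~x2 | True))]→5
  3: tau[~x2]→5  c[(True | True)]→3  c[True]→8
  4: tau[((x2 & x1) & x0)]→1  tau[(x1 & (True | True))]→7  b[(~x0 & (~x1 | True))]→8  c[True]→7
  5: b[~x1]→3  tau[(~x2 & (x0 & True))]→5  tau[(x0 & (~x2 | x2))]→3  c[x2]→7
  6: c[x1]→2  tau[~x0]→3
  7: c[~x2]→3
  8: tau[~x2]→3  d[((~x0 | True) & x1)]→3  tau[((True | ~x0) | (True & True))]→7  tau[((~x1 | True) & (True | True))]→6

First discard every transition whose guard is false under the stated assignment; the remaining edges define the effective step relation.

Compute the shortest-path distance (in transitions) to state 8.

BFS to 8:
  L0 = {0}
  L1 = {5,6}
  L2 = {2,3,7}
  L3 = {1,8}
8 enters at depth 3; path tau·tau·c

Answer: 3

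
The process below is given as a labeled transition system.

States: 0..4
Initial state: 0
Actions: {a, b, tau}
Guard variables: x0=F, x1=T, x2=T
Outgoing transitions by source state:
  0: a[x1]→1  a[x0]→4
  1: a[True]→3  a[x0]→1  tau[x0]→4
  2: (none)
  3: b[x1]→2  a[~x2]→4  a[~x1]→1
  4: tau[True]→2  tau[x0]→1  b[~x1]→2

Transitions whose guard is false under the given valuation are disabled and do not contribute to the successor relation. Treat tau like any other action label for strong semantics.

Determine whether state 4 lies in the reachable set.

Answer: UNREACHABLE

Analysis:
Guard filter leaves 4 enabled edge(s).
L0 = {0}
L1 = {1}  now seen {0,1}
L2 = {3}  now seen {0,1,3}
L3 = {2}  now seen {0,1,2,3}
Reach set: {0,1,2,3}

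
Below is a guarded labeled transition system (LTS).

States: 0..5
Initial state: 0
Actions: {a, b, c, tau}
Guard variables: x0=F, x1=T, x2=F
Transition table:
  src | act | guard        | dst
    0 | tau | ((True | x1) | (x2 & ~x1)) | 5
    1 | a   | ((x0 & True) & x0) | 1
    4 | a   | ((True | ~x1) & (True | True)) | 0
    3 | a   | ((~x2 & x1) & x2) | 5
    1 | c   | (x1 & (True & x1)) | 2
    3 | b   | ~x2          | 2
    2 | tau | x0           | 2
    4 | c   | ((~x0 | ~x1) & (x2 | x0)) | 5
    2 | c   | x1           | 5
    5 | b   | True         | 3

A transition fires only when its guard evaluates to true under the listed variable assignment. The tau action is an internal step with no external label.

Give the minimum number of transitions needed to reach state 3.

Layered search for 3:
  L0 = {0}
  L1 = {5}
  L2 = {3}
depth(3)=2, e.g. tau·b

Answer: 2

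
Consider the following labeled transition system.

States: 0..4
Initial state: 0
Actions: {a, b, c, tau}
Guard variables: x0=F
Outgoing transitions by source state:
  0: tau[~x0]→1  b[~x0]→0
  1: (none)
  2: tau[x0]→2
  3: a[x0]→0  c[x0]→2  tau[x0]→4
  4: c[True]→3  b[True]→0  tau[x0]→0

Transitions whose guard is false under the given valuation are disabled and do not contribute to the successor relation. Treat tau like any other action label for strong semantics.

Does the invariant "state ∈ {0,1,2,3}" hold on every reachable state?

Answer: INVARIANT HOLDS

Trace:
Inv-set: {0,1,2,3}
Reach set: {0,1}
  0: safe
  1: safe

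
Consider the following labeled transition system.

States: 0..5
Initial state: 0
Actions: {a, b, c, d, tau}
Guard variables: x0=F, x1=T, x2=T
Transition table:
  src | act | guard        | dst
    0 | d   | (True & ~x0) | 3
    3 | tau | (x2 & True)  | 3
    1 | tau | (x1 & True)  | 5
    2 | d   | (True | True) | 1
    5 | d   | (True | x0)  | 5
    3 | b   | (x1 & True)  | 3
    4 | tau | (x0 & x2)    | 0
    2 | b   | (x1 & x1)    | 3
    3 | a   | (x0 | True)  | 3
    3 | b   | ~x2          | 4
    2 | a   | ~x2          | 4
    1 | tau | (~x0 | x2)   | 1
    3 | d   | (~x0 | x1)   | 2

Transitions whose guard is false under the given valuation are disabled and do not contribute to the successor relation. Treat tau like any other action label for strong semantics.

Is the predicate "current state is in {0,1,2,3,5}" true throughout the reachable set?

Inv-set: {0,1,2,3,5}
Reachable = {0,1,2,3,5}
  0: ✓
  1: ✓
  2: ✓
  3: ✓
  5: ✓

Answer: INVARIANT HOLDS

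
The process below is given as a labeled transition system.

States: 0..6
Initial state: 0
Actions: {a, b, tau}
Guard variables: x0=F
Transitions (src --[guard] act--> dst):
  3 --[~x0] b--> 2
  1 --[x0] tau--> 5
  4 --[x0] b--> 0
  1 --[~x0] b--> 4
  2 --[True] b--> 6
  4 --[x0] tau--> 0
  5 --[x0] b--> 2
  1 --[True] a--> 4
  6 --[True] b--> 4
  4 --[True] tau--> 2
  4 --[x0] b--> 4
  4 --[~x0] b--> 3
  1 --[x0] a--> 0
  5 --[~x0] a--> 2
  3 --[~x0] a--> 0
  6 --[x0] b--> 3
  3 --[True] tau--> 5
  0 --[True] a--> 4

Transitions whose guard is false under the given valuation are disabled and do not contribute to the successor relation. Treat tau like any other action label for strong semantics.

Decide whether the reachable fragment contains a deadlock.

R = {0,2,3,4,5,6}
  0: a→4  [1 out]
  2: b→6  [1 out]
  3: a→0  b→2  tau→5  [3 out]
  4: b→3  tau→2  [2 out]
  5: a→2  [1 out]
  6: b→4  [1 out]

Answer: DEADLOCK-FREE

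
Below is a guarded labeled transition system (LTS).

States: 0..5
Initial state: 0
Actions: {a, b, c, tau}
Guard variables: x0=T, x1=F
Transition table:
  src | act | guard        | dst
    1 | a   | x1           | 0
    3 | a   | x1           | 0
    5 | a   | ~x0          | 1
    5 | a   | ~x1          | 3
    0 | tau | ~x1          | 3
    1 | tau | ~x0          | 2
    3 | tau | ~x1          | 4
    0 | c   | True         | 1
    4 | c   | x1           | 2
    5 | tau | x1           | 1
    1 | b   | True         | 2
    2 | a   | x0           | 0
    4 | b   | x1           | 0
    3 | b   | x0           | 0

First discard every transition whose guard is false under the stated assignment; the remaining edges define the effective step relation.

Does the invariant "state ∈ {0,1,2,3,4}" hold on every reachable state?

Answer: INVARIANT HOLDS

Analysis:
Allowed set {0,1,2,3,4}
R = {0,1,2,3,4}
  0: safe
  1: safe
  2: safe
  3: safe
  4: safe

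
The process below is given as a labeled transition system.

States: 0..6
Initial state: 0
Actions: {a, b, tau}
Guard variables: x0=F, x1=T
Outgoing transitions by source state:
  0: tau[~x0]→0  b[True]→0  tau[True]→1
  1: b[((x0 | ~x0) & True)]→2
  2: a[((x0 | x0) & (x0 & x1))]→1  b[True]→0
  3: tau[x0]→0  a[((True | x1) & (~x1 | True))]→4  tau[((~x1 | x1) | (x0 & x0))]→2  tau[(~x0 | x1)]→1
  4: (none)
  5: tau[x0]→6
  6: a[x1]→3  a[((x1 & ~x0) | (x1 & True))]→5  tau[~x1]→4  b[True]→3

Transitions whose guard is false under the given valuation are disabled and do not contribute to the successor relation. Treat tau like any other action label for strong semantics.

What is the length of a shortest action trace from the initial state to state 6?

Layered search for 6:
  depth 0: {0}
  depth 1: {1}
  depth 2: {2}
6 never appears.

Answer: UNREACHABLE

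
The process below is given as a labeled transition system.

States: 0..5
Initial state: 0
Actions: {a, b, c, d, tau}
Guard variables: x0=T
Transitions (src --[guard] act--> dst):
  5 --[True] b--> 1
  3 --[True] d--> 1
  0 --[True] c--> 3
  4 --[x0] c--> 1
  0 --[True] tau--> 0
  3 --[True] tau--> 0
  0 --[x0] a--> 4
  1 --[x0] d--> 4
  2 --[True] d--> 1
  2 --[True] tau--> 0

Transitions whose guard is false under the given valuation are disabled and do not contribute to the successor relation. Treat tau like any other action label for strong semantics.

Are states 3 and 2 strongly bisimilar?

Answer: BISIMILAR

Analysis:
Compute ~ classes (split until stable):
  round 0: {{0,1,2,3,4,5}}
  round 1: {{0},{1},{2,3},{4},{5}}
Fixed point at round 2; 5 class(es).
class of 3: {2,3}; class of 2: {2,3}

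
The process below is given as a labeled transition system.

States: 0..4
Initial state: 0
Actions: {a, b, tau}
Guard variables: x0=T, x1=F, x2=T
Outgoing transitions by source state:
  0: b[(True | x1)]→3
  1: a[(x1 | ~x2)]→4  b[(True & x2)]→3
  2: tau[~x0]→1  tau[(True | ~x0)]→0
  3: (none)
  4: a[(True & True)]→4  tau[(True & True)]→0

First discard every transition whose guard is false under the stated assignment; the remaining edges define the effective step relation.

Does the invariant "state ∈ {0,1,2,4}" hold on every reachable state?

Answer: INVARIANT VIOLATED at state 3

Trace:
Safe = {0,1,2,4}
Reachable = {0,3}
  0: safe
  3: outside
counterexample path to 3: b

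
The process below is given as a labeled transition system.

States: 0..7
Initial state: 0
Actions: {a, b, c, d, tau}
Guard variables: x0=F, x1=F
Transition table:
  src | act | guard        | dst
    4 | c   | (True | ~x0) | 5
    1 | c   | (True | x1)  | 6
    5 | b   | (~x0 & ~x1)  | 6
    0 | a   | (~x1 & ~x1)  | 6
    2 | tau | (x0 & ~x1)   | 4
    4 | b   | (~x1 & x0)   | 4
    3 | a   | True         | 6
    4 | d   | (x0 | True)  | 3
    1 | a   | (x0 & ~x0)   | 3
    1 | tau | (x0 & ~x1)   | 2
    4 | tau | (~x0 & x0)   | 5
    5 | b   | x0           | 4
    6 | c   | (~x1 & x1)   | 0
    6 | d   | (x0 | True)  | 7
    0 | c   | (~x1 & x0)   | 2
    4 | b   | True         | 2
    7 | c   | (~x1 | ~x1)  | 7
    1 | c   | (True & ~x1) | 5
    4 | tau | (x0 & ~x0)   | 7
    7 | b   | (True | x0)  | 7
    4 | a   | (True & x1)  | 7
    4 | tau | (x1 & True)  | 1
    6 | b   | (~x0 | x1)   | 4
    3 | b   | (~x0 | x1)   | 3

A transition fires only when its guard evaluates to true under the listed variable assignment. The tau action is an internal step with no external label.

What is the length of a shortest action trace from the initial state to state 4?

Answer: 2

Trace:
Layered search for 4:
  L0 = {0}
  L1 = {6}
  L2 = {4,7}
4 enters at depth 2; path a·b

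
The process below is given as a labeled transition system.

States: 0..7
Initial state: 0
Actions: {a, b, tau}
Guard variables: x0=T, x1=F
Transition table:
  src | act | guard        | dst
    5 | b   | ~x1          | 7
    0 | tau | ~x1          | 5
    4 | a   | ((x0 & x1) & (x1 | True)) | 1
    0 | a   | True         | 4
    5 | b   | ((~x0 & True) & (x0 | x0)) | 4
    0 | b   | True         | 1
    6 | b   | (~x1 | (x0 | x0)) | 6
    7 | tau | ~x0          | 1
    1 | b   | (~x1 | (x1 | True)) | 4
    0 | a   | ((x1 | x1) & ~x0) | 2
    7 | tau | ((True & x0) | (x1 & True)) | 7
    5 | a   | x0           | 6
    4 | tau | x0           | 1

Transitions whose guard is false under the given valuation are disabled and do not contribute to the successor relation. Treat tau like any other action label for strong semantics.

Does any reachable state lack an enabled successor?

Reachable = {0,1,4,5,6,7}
  0: a→4  b→1  tau→5  [3 out]
  1: b→4  [1 out]
  4: tau→1  [1 out]
  5: a→6  b→7  [2 out]
  6: b→6  [1 out]
  7: tau→7  [1 out]

Answer: DEADLOCK-FREE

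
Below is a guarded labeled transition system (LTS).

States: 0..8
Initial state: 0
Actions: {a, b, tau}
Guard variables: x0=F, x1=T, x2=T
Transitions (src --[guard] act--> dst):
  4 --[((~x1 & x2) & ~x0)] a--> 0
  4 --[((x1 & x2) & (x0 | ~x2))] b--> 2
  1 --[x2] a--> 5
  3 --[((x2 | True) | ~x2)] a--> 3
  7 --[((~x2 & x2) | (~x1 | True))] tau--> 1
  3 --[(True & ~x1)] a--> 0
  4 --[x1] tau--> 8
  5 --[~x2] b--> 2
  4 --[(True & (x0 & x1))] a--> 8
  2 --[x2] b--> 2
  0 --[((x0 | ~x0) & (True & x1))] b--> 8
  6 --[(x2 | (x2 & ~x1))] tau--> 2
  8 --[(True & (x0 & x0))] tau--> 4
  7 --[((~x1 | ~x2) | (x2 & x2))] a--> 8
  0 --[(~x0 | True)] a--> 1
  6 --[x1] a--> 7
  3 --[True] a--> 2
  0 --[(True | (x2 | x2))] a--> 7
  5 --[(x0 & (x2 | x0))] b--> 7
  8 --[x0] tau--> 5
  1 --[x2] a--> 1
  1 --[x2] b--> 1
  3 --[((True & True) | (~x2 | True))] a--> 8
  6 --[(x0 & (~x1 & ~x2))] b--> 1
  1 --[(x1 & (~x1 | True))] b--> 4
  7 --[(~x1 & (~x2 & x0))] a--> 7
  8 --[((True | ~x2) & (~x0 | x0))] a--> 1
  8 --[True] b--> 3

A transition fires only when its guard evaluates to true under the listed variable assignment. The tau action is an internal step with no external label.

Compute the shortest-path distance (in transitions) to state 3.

Answer: 2

Trace:
Layered search for 3:
  depth 0: {0}
  depth 1: {1,7,8}
  depth 2: {3,4,5}
3 enters at depth 2; path b·b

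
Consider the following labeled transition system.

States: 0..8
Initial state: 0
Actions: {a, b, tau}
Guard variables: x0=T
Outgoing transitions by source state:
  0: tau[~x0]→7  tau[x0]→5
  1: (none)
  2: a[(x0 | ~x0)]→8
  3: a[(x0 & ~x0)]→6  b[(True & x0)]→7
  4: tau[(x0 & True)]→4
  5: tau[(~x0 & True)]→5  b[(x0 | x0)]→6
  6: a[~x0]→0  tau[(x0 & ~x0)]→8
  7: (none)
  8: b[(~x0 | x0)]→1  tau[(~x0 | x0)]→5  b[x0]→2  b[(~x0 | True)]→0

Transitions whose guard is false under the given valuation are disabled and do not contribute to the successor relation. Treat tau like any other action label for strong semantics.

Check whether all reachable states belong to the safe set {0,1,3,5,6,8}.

Answer: INVARIANT HOLDS

Analysis:
Inv-set: {0,1,3,5,6,8}
R = {0,5,6}
  0: ok
  5: ok
  6: ok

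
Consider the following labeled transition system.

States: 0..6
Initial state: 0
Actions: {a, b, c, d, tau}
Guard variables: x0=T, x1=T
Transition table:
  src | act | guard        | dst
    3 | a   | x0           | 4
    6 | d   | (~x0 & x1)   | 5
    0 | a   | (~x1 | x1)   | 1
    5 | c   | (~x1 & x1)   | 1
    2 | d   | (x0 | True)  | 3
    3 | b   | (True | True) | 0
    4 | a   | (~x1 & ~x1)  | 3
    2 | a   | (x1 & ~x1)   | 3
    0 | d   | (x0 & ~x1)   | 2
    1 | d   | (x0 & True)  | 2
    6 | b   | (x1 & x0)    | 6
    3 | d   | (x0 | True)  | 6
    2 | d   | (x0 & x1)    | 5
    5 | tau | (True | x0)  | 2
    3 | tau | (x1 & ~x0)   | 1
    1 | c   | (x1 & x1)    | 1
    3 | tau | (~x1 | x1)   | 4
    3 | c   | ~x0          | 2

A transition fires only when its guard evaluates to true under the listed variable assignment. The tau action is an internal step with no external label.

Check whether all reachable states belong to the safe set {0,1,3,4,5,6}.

Safe = {0,1,3,4,5,6}
Reach set: {0,1,2,3,4,5,6}
  0: safe
  1: safe
  2: VIOLATES
  3: safe
  4: safe
  5: safe
  6: safe
counterexample path to 2: a·d

Answer: INVARIANT VIOLATED at state 2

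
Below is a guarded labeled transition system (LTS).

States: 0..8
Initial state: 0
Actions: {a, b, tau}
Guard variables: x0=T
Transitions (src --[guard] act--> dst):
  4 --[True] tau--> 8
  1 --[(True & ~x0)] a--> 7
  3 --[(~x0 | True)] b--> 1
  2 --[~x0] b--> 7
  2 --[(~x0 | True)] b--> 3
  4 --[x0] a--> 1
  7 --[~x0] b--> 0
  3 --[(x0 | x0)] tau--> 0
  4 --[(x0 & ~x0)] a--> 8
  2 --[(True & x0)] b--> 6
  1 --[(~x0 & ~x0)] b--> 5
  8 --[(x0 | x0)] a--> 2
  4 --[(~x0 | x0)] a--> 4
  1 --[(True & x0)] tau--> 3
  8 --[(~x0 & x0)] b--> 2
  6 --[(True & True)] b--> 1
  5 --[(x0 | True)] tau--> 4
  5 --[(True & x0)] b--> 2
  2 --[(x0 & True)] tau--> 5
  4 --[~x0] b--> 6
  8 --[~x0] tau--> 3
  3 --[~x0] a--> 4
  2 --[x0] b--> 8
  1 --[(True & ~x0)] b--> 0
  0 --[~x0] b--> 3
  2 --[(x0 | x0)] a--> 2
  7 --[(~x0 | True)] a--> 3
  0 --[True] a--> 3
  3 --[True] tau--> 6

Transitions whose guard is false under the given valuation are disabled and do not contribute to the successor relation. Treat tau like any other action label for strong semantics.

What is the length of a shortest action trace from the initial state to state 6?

BFS to 6:
  L0 = {0}
  L1 = {3}
  L2 = {1,6}
6 enters at depth 2; path a·tau

Answer: 2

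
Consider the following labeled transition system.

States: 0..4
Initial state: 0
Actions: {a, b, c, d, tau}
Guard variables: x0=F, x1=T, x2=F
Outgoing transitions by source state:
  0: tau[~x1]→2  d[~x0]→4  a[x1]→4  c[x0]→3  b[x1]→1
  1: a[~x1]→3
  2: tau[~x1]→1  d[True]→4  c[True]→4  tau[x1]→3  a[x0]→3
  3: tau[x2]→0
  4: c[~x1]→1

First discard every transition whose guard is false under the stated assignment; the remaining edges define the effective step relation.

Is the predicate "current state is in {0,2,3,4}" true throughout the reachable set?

Answer: INVARIANT VIOLATED at state 1

Analysis:
Safe = {0,2,3,4}
Reachable = {0,1,4}
  0: ✓
  1: ✗ unsafe
  4: ✓
reach 1 via b — violates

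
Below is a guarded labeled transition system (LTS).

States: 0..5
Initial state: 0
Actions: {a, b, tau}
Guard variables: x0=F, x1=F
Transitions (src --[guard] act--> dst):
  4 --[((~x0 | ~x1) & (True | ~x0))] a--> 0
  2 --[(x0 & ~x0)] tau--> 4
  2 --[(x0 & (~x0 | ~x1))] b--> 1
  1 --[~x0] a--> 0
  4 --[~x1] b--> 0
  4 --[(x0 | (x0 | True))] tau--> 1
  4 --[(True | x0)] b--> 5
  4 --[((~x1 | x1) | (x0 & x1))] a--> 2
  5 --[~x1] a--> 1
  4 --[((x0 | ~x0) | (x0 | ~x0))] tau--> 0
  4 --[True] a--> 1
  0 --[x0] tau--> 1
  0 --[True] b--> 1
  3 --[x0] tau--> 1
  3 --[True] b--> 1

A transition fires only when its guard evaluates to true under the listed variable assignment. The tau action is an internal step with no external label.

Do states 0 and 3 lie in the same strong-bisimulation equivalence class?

Compute ~ classes (split until stable):
  round 0: {{0,1,2,3,4,5}}
  round 1: {{0,3},{1,5},{2},{4}}
  round 2: {{0,3},{1},{2},{4},{5}}
stable after 3 split(s): 5 block(s)
0∈{0,3}, 3∈{0,3}

Answer: BISIMILAR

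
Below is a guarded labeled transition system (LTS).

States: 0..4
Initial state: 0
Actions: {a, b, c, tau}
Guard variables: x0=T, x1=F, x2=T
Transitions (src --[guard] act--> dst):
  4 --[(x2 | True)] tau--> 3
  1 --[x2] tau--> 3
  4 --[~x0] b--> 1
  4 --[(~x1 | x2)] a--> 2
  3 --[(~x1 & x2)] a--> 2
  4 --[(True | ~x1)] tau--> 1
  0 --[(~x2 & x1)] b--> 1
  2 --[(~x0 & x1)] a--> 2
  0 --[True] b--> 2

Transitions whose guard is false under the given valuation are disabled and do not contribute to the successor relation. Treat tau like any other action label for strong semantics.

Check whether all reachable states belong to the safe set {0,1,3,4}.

Inv-set: {0,1,3,4}
R = {0,2}
  0: ok
  2: ✗ unsafe
witness against invariant: b → 2

Answer: INVARIANT VIOLATED at state 2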